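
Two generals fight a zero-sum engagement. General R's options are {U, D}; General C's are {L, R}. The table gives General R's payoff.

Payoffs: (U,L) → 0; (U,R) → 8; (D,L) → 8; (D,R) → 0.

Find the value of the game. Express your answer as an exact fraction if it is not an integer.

Row minima: U → 0, D → 0; maximin = 0.
Column maxima: L → 8, R → 8; minimax = 8.
0 ≠ 8, so there is no saddle point; optimal play is mixed.
Let General R play U with probability p. Expected payoff against L: 0p + 8(1−p) = −8p + 8; against R: 8p + 0(1−p) = 8p.
Setting these equal: −8p + 8 = 8p ⇒ −16p = -8 ⇒ p = 1/2, and the value is (-8)·(1/2) + 8 = 4.
For General C: with q = P(L), equating U's and D's payoffs gives −8q + 8 = 8q ⇒ q = 1/2.

4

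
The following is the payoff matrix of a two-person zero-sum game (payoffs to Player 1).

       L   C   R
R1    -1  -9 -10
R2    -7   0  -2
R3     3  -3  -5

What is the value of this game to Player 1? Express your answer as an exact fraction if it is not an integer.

Row minima: R1 → -10, R2 → -7, R3 → -5; maximin = -5.
Column maxima: L → 3, C → 0, R → -2; minimax = -2.
-5 ≠ -2, so there is no saddle point; optimal play is mixed.
R1 is strictly dominated by R3, so Player 1 never plays it.
C is strictly dominated by R (it gives Player 1 strictly more in every row), so Player 2 never plays it.
On the remaining 2×2 (R2, R3 vs L, R):
Let Player 1 play R2 with probability p. Expected payoff against L: (-7)p + 3(1−p) = −10p + 3; against R: (-2)p + (-5)(1−p) = 3p − 5.
Setting these equal: −10p + 3 = 3p − 5 ⇒ −13p = -8 ⇒ p = 8/13, and the value is (-10)·(8/13) + 3 = -41/13.
For Player 2: with q = P(L), equating R2's and R3's payoffs gives −5q − 2 = 8q − 5 ⇒ q = 3/13.

-41/13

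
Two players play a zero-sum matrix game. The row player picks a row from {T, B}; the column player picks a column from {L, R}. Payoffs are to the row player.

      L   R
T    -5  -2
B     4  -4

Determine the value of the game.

Row minima: T → -5, B → -4; maximin = -4.
Column maxima: L → 4, R → -2; minimax = -2.
-4 ≠ -2, so there is no saddle point; optimal play is mixed.
Let the row player play T with probability p. Expected payoff against L: (-5)p + 4(1−p) = −9p + 4; against R: (-2)p + (-4)(1−p) = 2p − 4.
Setting these equal: −9p + 4 = 2p − 4 ⇒ −11p = -8 ⇒ p = 8/11, and the value is (-9)·(8/11) + 4 = -28/11.
For the column player: with q = P(L), equating T's and B's payoffs gives −3q − 2 = 8q − 4 ⇒ q = 2/11.

-28/11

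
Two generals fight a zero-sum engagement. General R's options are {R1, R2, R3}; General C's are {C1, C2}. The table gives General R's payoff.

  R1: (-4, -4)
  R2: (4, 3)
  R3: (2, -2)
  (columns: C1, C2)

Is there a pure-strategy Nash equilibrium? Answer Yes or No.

Row minima: R1 → -4, R2 → 3, R3 → -2; maximin = 3.
Column maxima: C1 → 4, C2 → 3; minimax = 3.
maximin = minimax = 3, so a saddle point exists.

Yes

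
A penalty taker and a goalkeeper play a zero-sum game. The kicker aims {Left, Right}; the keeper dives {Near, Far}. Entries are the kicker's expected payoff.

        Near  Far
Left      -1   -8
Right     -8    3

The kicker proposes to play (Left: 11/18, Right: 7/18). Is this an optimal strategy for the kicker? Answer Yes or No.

Yes

Against Near this mix gives (11/18)·(-1) + (7/18)·(-8) = -67/18.
Against Far this mix gives (11/18)·(-8) + (7/18)·3 = -67/18.
All of the keeper's active replies (Near, Far) yield -67/18, and no column does worse for the kicker. The mix makes the keeper indifferent and guarantees -67/18, so it is optimal.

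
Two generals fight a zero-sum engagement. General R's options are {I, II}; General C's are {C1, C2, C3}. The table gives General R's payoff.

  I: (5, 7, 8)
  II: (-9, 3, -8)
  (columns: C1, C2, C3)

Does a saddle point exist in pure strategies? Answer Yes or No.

Row minima: I → 5, II → -9; maximin = 5.
Column maxima: C1 → 5, C2 → 7, C3 → 8; minimax = 5.
maximin = minimax = 5, so a saddle point exists.

Yes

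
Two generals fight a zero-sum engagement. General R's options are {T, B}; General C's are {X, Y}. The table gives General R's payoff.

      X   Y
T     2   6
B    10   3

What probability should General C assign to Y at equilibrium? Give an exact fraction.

8/11

Row minima: T → 2, B → 3; maximin = 3.
Column maxima: X → 10, Y → 6; minimax = 6.
3 ≠ 6, so there is no saddle point; optimal play is mixed.
Let General R play T with probability p. Expected payoff against X: 2p + 10(1−p) = −8p + 10; against Y: 6p + 3(1−p) = 3p + 3.
Setting these equal: −8p + 10 = 3p + 3 ⇒ −11p = -7 ⇒ p = 7/11, and the value is (-8)·(7/11) + 10 = 54/11.
For General C: with q = P(X), equating T's and B's payoffs gives −4q + 6 = 7q + 3 ⇒ q = 3/11.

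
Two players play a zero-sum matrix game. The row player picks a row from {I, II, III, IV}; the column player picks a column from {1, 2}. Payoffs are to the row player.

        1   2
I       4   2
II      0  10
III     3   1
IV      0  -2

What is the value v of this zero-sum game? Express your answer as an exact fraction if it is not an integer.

Row minima: I → 2, II → 0, III → 1, IV → -2; maximin = 2.
Column maxima: 1 → 4, 2 → 10; minimax = 4.
2 ≠ 4, so there is no saddle point; optimal play is mixed.
III is strictly dominated by I, so the row player never plays it.
IV is strictly dominated by I, so the row player never plays it.
On the remaining 2×2 (I, II vs 1, 2):
Let the row player play I with probability p. Expected payoff against 1: 4p + 0(1−p) = 4p; against 2: 2p + 10(1−p) = −8p + 10.
Setting these equal: 4p = −8p + 10 ⇒ 12p = 10 ⇒ p = 5/6, and the value is (4)·(5/6) = 10/3.
For the column player: with q = P(1), equating I's and II's payoffs gives 2q + 2 = −10q + 10 ⇒ q = 2/3.

10/3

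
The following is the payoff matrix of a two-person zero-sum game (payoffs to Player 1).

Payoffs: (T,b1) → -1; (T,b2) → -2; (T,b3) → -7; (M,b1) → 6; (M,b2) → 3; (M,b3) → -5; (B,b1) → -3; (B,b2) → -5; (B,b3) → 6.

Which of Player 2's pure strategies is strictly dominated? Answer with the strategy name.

b1

b2 holds Player 1's payoff strictly below b1 in every row: -2 < -1, 3 < 6, -5 < -3.
So b1 is strictly dominated for Player 2.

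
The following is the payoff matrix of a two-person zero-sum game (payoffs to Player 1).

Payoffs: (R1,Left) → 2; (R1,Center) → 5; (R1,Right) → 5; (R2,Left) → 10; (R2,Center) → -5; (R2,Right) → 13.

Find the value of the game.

10/3

Row minima: R1 → 2, R2 → -5; maximin = 2.
Column maxima: Left → 10, Center → 5, Right → 13; minimax = 5.
2 ≠ 5, so there is no saddle point; optimal play is mixed.
Right is strictly dominated by Left (it gives Player 1 strictly more in every row), so Player 2 never plays it.
On the remaining 2×2 (R1, R2 vs Left, Center):
Let Player 1 play R1 with probability p. Expected payoff against Left: 2p + 10(1−p) = −8p + 10; against Center: 5p + (-5)(1−p) = 10p − 5.
Setting these equal: −8p + 10 = 10p − 5 ⇒ −18p = -15 ⇒ p = 5/6, and the value is (-8)·(5/6) + 10 = 10/3.
For Player 2: with q = P(Left), equating R1's and R2's payoffs gives −3q + 5 = 15q − 5 ⇒ q = 5/9.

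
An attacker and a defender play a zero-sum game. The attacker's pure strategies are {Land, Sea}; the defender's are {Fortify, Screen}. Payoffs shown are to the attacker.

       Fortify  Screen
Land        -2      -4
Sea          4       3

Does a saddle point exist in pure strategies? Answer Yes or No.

Row minima: Land → -4, Sea → 3; maximin = 3.
Column maxima: Fortify → 4, Screen → 3; minimax = 3.
maximin = minimax = 3, so a saddle point exists.

Yes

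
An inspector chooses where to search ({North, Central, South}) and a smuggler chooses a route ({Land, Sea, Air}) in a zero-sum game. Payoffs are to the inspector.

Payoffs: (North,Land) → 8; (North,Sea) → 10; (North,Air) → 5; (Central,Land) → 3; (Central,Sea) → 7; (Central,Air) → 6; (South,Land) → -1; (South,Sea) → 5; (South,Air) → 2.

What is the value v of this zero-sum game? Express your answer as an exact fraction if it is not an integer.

11/2

Row minima: North → 5, Central → 3, South → -1; maximin = 5.
Column maxima: Land → 8, Sea → 10, Air → 6; minimax = 6.
5 ≠ 6, so there is no saddle point; optimal play is mixed.
South is strictly dominated by North, so the inspector never plays it.
Sea is strictly dominated by Land (it gives the inspector strictly more in every row), so the smuggler never plays it.
On the remaining 2×2 (North, Central vs Land, Air):
Let the inspector play North with probability p. Expected payoff against Land: 8p + 3(1−p) = 5p + 3; against Air: 5p + 6(1−p) = −p + 6.
Setting these equal: 5p + 3 = −p + 6 ⇒ 6p = 3 ⇒ p = 1/2, and the value is (5)·(1/2) + 3 = 11/2.
For the smuggler: with q = P(Land), equating North's and Central's payoffs gives 3q + 5 = −3q + 6 ⇒ q = 1/6.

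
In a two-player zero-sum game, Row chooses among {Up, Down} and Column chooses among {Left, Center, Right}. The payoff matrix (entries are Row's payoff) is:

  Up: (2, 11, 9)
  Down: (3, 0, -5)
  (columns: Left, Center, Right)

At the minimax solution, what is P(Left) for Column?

Row minima: Up → 2, Down → -5; maximin = 2.
Column maxima: Left → 3, Center → 11, Right → 9; minimax = 3.
2 ≠ 3, so there is no saddle point; optimal play is mixed.
Center is strictly dominated by Right (it gives Row strictly more in every row), so Column never plays it.
On the remaining 2×2 (Up, Down vs Left, Right):
Let Row play Up with probability p. Expected payoff against Left: 2p + 3(1−p) = −p + 3; against Right: 9p + (-5)(1−p) = 14p − 5.
Setting these equal: −p + 3 = 14p − 5 ⇒ −15p = -8 ⇒ p = 8/15, and the value is (-1)·(8/15) + 3 = 37/15.
For Column: with q = P(Left), equating Up's and Down's payoffs gives −7q + 9 = 8q − 5 ⇒ q = 14/15.

14/15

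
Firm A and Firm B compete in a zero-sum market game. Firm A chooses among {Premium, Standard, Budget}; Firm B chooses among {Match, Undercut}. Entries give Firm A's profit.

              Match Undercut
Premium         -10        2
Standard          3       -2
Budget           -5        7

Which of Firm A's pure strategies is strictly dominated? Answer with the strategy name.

Budget gives a strictly higher payoff than Premium against every column: -5 > -10, 7 > 2.
So Premium is strictly dominated and Firm A never plays it.

Premium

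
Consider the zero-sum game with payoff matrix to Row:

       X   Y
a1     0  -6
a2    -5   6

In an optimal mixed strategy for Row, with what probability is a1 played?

Row minima: a1 → -6, a2 → -5; maximin = -5.
Column maxima: X → 0, Y → 6; minimax = 0.
-5 ≠ 0, so there is no saddle point; optimal play is mixed.
Let Row play a1 with probability p. Expected payoff against X: 0p + (-5)(1−p) = 5p − 5; against Y: (-6)p + 6(1−p) = −12p + 6.
Setting these equal: 5p − 5 = −12p + 6 ⇒ 17p = 11 ⇒ p = 11/17, and the value is (5)·(11/17) − 5 = -30/17.
For Column: with q = P(X), equating a1's and a2's payoffs gives 6q − 6 = −11q + 6 ⇒ q = 12/17.

11/17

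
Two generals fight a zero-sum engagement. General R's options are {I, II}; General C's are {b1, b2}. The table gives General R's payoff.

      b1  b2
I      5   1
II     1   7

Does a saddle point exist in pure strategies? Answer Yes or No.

No

Row minima: I → 1, II → 1; maximin = 1.
Column maxima: b1 → 5, b2 → 7; minimax = 5.
1 ≠ 5, so no pure-strategy equilibrium exists.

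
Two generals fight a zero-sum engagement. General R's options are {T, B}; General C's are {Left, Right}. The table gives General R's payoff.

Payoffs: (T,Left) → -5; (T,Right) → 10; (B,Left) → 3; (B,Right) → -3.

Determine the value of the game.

Row minima: T → -5, B → -3; maximin = -3.
Column maxima: Left → 3, Right → 10; minimax = 3.
-3 ≠ 3, so there is no saddle point; optimal play is mixed.
Let General R play T with probability p. Expected payoff against Left: (-5)p + 3(1−p) = −8p + 3; against Right: 10p + (-3)(1−p) = 13p − 3.
Setting these equal: −8p + 3 = 13p − 3 ⇒ −21p = -6 ⇒ p = 2/7, and the value is (-8)·(2/7) + 3 = 5/7.
For General C: with q = P(Left), equating T's and B's payoffs gives −15q + 10 = 6q − 3 ⇒ q = 13/21.

5/7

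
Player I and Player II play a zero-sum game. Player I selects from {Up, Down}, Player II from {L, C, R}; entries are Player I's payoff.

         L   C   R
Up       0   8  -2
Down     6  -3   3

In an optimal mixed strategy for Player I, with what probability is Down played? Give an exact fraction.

5/8

Row minima: Up → -2, Down → -3; maximin = -2.
Column maxima: L → 6, C → 8, R → 3; minimax = 3.
-2 ≠ 3, so there is no saddle point; optimal play is mixed.
L is strictly dominated by R (it gives Player I strictly more in every row), so Player II never plays it.
On the remaining 2×2 (Up, Down vs C, R):
Let Player I play Up with probability p. Expected payoff against C: 8p + (-3)(1−p) = 11p − 3; against R: (-2)p + 3(1−p) = −5p + 3.
Setting these equal: 11p − 3 = −5p + 3 ⇒ 16p = 6 ⇒ p = 3/8, and the value is (11)·(3/8) − 3 = 9/8.
For Player II: with q = P(C), equating Up's and Down's payoffs gives 10q − 2 = −6q + 3 ⇒ q = 5/16.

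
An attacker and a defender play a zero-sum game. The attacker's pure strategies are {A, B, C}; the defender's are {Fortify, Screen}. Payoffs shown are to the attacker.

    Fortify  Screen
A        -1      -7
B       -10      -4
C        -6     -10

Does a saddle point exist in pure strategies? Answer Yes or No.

Row minima: A → -7, B → -10, C → -10; maximin = -7.
Column maxima: Fortify → -1, Screen → -4; minimax = -4.
-7 ≠ -4, so no pure-strategy equilibrium exists.

No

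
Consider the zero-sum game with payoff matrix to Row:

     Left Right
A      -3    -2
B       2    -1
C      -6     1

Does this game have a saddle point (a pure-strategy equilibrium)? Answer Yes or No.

No

Row minima: A → -3, B → -1, C → -6; maximin = -1.
Column maxima: Left → 2, Right → 1; minimax = 1.
-1 ≠ 1, so no pure-strategy equilibrium exists.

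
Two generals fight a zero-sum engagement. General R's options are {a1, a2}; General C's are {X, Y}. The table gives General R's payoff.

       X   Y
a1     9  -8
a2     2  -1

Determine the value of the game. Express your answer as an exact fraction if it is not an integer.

Row minima: a1 → -8, a2 → -1; maximin = -1.
Column maxima: X → 9, Y → -1; minimax = -1.
Since maximin = minimax = -1, there is a saddle point and the value is -1.

-1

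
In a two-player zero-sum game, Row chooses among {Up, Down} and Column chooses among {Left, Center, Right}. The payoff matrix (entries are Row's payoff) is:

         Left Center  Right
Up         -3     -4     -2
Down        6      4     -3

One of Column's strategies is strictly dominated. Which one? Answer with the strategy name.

Center holds Row's payoff strictly below Left in every row: -4 < -3, 4 < 6.
So Left is strictly dominated for Column.

Left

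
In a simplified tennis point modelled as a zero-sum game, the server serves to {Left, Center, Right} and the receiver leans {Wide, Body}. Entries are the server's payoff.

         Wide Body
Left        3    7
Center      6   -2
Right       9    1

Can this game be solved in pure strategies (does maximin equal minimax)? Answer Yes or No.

No

Row minima: Left → 3, Center → -2, Right → 1; maximin = 3.
Column maxima: Wide → 9, Body → 7; minimax = 7.
3 ≠ 7, so no pure-strategy equilibrium exists.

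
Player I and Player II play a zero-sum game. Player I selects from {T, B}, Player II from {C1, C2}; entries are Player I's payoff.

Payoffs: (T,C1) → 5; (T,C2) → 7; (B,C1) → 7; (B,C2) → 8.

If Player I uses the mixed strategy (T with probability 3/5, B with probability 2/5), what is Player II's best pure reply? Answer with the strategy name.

If Player II plays C1, Player I's expected payoff is (3/5)·5 + (2/5)·7 = 29/5.
If Player II plays C2, Player I's expected payoff is (3/5)·7 + (2/5)·8 = 37/5.
Player II minimizes Player I's payoff; the smallest is 29/5, so the best response is C1.

C1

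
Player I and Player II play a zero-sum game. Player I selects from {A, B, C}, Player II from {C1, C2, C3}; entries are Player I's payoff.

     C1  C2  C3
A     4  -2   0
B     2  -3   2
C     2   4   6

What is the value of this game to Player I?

Row minima: A → -2, B → -3, C → 2; maximin = 2.
Column maxima: C1 → 4, C2 → 4, C3 → 6; minimax = 4.
2 ≠ 4, so there is no saddle point; optimal play is mixed.
C3 is strictly dominated by C2 (it gives Player I strictly more in every row), so Player II never plays it.
With C3 eliminated, B is strictly dominated by A (A gives Player I strictly more in every remaining column), so Player I never plays it.
On the remaining 2×2 (A, C vs C1, C2):
Let Player I play A with probability p. Expected payoff against C1: 4p + 2(1−p) = 2p + 2; against C2: (-2)p + 4(1−p) = −6p + 4.
Setting these equal: 2p + 2 = −6p + 4 ⇒ 8p = 2 ⇒ p = 1/4, and the value is (2)·(1/4) + 2 = 5/2.
For Player II: with q = P(C1), equating A's and C's payoffs gives 6q − 2 = −2q + 4 ⇒ q = 3/4.

5/2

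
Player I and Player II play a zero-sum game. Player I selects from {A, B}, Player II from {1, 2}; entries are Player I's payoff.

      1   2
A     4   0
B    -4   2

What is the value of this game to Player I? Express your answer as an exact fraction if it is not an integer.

4/5

Row minima: A → 0, B → -4; maximin = 0.
Column maxima: 1 → 4, 2 → 2; minimax = 2.
0 ≠ 2, so there is no saddle point; optimal play is mixed.
Let Player I play A with probability p. Expected payoff against 1: 4p + (-4)(1−p) = 8p − 4; against 2: 0p + 2(1−p) = −2p + 2.
Setting these equal: 8p − 4 = −2p + 2 ⇒ 10p = 6 ⇒ p = 3/5, and the value is (8)·(3/5) − 4 = 4/5.
For Player II: with q = P(1), equating A's and B's payoffs gives 4q = −6q + 2 ⇒ q = 1/5.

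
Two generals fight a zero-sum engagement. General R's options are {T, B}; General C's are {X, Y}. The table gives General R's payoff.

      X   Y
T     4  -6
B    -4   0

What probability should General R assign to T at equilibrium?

Row minima: T → -6, B → -4; maximin = -4.
Column maxima: X → 4, Y → 0; minimax = 0.
-4 ≠ 0, so there is no saddle point; optimal play is mixed.
Let General R play T with probability p. Expected payoff against X: 4p + (-4)(1−p) = 8p − 4; against Y: (-6)p + 0(1−p) = −6p.
Setting these equal: 8p − 4 = −6p ⇒ 14p = 4 ⇒ p = 2/7, and the value is (8)·(2/7) − 4 = -12/7.
For General C: with q = P(X), equating T's and B's payoffs gives 10q − 6 = −4q ⇒ q = 3/7.

2/7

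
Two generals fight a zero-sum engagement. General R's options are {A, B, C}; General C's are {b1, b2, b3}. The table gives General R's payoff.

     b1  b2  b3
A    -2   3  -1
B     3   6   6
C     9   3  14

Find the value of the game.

5

Row minima: A → -2, B → 3, C → 3; maximin = 3.
Column maxima: b1 → 9, b2 → 6, b3 → 14; minimax = 6.
3 ≠ 6, so there is no saddle point; optimal play is mixed.
A is strictly dominated by B, so General R never plays it.
b3 is strictly dominated by b1 (it gives General R strictly more in every row), so General C never plays it.
On the remaining 2×2 (B, C vs b1, b2):
Let General R play B with probability p. Expected payoff against b1: 3p + 9(1−p) = −6p + 9; against b2: 6p + 3(1−p) = 3p + 3.
Setting these equal: −6p + 9 = 3p + 3 ⇒ −9p = -6 ⇒ p = 2/3, and the value is (-6)·(2/3) + 9 = 5.
For General C: with q = P(b1), equating B's and C's payoffs gives −3q + 6 = 6q + 3 ⇒ q = 1/3.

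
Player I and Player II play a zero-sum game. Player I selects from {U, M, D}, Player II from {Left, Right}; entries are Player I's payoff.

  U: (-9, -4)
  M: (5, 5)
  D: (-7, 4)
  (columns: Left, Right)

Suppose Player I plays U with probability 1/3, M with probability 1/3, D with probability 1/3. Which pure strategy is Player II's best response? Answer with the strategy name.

If Player II plays Left, Player I's expected payoff is (1/3)·(-9) + (1/3)·5 + (1/3)·(-7) = -11/3.
If Player II plays Right, Player I's expected payoff is (1/3)·(-4) + (1/3)·5 + (1/3)·4 = 5/3.
Player II minimizes Player I's payoff; the smallest is -11/3, so the best response is Left.

Left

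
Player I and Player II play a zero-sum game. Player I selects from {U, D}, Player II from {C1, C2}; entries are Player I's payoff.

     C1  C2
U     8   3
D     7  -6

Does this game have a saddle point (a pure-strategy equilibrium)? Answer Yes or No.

Yes

Row minima: U → 3, D → -6; maximin = 3.
Column maxima: C1 → 8, C2 → 3; minimax = 3.
maximin = minimax = 3, so a saddle point exists.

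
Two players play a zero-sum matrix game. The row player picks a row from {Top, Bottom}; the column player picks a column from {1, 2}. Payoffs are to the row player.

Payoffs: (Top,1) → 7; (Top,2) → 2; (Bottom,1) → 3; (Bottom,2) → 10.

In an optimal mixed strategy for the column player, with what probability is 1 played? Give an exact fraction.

Row minima: Top → 2, Bottom → 3; maximin = 3.
Column maxima: 1 → 7, 2 → 10; minimax = 7.
3 ≠ 7, so there is no saddle point; optimal play is mixed.
Let the row player play Top with probability p. Expected payoff against 1: 7p + 3(1−p) = 4p + 3; against 2: 2p + 10(1−p) = −8p + 10.
Setting these equal: 4p + 3 = −8p + 10 ⇒ 12p = 7 ⇒ p = 7/12, and the value is (4)·(7/12) + 3 = 16/3.
For the column player: with q = P(1), equating Top's and Bottom's payoffs gives 5q + 2 = −7q + 10 ⇒ q = 2/3.

2/3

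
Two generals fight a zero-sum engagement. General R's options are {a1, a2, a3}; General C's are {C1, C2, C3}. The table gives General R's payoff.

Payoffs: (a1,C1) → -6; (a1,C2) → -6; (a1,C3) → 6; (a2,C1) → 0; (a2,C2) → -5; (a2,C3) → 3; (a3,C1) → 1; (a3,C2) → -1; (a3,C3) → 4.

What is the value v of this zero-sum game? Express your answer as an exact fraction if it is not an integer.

-1

Row minima: a1 → -6, a2 → -5, a3 → -1; maximin = -1.
Column maxima: C1 → 1, C2 → -1, C3 → 6; minimax = -1.
Since maximin = minimax = -1, there is a saddle point and the value is -1.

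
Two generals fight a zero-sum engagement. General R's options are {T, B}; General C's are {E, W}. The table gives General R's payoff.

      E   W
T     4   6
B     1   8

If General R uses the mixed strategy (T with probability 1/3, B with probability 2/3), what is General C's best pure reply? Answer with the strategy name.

If General C plays E, General R's expected payoff is (1/3)·4 + (2/3)·1 = 2.
If General C plays W, General R's expected payoff is (1/3)·6 + (2/3)·8 = 22/3.
General C minimizes General R's payoff; the smallest is 2, so the best response is E.

E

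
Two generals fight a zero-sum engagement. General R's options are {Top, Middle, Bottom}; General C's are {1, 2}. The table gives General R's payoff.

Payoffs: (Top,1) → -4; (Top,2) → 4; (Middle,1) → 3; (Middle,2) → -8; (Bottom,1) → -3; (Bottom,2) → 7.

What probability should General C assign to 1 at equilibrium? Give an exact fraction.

Row minima: Top → -4, Middle → -8, Bottom → -3; maximin = -3.
Column maxima: 1 → 3, 2 → 7; minimax = 3.
-3 ≠ 3, so there is no saddle point; optimal play is mixed.
Top is strictly dominated by Bottom, so General R never plays it.
On the remaining 2×2 (Middle, Bottom vs 1, 2):
Let General R play Middle with probability p. Expected payoff against 1: 3p + (-3)(1−p) = 6p − 3; against 2: (-8)p + 7(1−p) = −15p + 7.
Setting these equal: 6p − 3 = −15p + 7 ⇒ 21p = 10 ⇒ p = 10/21, and the value is (6)·(10/21) − 3 = -1/7.
For General C: with q = P(1), equating Middle's and Bottom's payoffs gives 11q − 8 = −10q + 7 ⇒ q = 5/7.

5/7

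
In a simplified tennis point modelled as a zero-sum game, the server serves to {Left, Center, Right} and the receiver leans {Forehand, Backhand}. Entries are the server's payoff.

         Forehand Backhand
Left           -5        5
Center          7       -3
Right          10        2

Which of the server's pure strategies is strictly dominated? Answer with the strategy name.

Center

Right gives a strictly higher payoff than Center against every column: 10 > 7, 2 > -3.
So Center is strictly dominated and the server never plays it.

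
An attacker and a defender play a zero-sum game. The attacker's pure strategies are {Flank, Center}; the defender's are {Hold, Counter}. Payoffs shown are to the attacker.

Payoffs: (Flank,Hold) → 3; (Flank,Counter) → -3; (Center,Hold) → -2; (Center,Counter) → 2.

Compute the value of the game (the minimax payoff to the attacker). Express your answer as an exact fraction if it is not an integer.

Row minima: Flank → -3, Center → -2; maximin = -2.
Column maxima: Hold → 3, Counter → 2; minimax = 2.
-2 ≠ 2, so there is no saddle point; optimal play is mixed.
Let the attacker play Flank with probability p. Expected payoff against Hold: 3p + (-2)(1−p) = 5p − 2; against Counter: (-3)p + 2(1−p) = −5p + 2.
Setting these equal: 5p − 2 = −5p + 2 ⇒ 10p = 4 ⇒ p = 2/5, and the value is (5)·(2/5) − 2 = 0.
For the defender: with q = P(Hold), equating Flank's and Center's payoffs gives 6q − 3 = −4q + 2 ⇒ q = 1/2.

0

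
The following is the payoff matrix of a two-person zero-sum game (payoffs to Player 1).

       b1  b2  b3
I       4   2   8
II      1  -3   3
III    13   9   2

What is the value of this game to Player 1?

Row minima: I → 2, II → -3, III → 2; maximin = 2.
Column maxima: b1 → 13, b2 → 9, b3 → 8; minimax = 8.
2 ≠ 8, so there is no saddle point; optimal play is mixed.
II is strictly dominated by I, so Player 1 never plays it.
b1 is strictly dominated by b2 (it gives Player 1 strictly more in every row), so Player 2 never plays it.
On the remaining 2×2 (I, III vs b2, b3):
Let Player 1 play I with probability p. Expected payoff against b2: 2p + 9(1−p) = −7p + 9; against b3: 8p + 2(1−p) = 6p + 2.
Setting these equal: −7p + 9 = 6p + 2 ⇒ −13p = -7 ⇒ p = 7/13, and the value is (-7)·(7/13) + 9 = 68/13.
For Player 2: with q = P(b2), equating I's and III's payoffs gives −6q + 8 = 7q + 2 ⇒ q = 6/13.

68/13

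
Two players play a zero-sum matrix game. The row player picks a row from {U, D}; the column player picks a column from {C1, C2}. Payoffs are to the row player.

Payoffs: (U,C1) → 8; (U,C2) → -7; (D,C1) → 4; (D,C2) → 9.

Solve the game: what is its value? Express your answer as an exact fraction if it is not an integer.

Row minima: U → -7, D → 4; maximin = 4.
Column maxima: C1 → 8, C2 → 9; minimax = 8.
4 ≠ 8, so there is no saddle point; optimal play is mixed.
Let the row player play U with probability p. Expected payoff against C1: 8p + 4(1−p) = 4p + 4; against C2: (-7)p + 9(1−p) = −16p + 9.
Setting these equal: 4p + 4 = −16p + 9 ⇒ 20p = 5 ⇒ p = 1/4, and the value is (4)·(1/4) + 4 = 5.
For the column player: with q = P(C1), equating U's and D's payoffs gives 15q − 7 = −5q + 9 ⇒ q = 4/5.

5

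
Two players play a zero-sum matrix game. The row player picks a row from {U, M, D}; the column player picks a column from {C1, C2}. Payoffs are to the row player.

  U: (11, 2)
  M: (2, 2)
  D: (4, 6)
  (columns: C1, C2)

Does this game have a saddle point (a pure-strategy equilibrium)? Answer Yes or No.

No

Row minima: U → 2, M → 2, D → 4; maximin = 4.
Column maxima: C1 → 11, C2 → 6; minimax = 6.
4 ≠ 6, so no pure-strategy equilibrium exists.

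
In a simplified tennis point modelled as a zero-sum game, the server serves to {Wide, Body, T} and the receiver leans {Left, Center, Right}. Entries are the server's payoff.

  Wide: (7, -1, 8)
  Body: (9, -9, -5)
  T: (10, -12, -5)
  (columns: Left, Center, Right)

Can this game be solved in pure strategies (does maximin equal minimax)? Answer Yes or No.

Yes

Row minima: Wide → -1, Body → -9, T → -12; maximin = -1.
Column maxima: Left → 10, Center → -1, Right → 8; minimax = -1.
maximin = minimax = -1, so a saddle point exists.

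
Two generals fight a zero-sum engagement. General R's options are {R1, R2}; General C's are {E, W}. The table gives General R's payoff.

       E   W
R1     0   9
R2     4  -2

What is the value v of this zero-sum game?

12/5

Row minima: R1 → 0, R2 → -2; maximin = 0.
Column maxima: E → 4, W → 9; minimax = 4.
0 ≠ 4, so there is no saddle point; optimal play is mixed.
Let General R play R1 with probability p. Expected payoff against E: 0p + 4(1−p) = −4p + 4; against W: 9p + (-2)(1−p) = 11p − 2.
Setting these equal: −4p + 4 = 11p − 2 ⇒ −15p = -6 ⇒ p = 2/5, and the value is (-4)·(2/5) + 4 = 12/5.
For General C: with q = P(E), equating R1's and R2's payoffs gives −9q + 9 = 6q − 2 ⇒ q = 11/15.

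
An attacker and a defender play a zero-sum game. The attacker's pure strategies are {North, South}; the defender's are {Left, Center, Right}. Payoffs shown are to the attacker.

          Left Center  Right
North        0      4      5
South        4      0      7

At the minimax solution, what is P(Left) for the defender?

1/2

Row minima: North → 0, South → 0; maximin = 0.
Column maxima: Left → 4, Center → 4, Right → 7; minimax = 4.
0 ≠ 4, so there is no saddle point; optimal play is mixed.
Right is strictly dominated by Left (it gives the attacker strictly more in every row), so the defender never plays it.
On the remaining 2×2 (North, South vs Left, Center):
Let the attacker play North with probability p. Expected payoff against Left: 0p + 4(1−p) = −4p + 4; against Center: 4p + 0(1−p) = 4p.
Setting these equal: −4p + 4 = 4p ⇒ −8p = -4 ⇒ p = 1/2, and the value is (-4)·(1/2) + 4 = 2.
For the defender: with q = P(Left), equating North's and South's payoffs gives −4q + 4 = 4q ⇒ q = 1/2.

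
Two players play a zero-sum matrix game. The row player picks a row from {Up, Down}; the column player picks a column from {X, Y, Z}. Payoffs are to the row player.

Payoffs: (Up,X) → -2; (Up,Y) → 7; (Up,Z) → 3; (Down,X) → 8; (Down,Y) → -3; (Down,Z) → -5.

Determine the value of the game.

Row minima: Up → -2, Down → -5; maximin = -2.
Column maxima: X → 8, Y → 7, Z → 3; minimax = 3.
-2 ≠ 3, so there is no saddle point; optimal play is mixed.
Y is strictly dominated by Z (it gives the row player strictly more in every row), so the column player never plays it.
On the remaining 2×2 (Up, Down vs X, Z):
Let the row player play Up with probability p. Expected payoff against X: (-2)p + 8(1−p) = −10p + 8; against Z: 3p + (-5)(1−p) = 8p − 5.
Setting these equal: −10p + 8 = 8p − 5 ⇒ −18p = -13 ⇒ p = 13/18, and the value is (-10)·(13/18) + 8 = 7/9.
For the column player: with q = P(X), equating Up's and Down's payoffs gives −5q + 3 = 13q − 5 ⇒ q = 4/9.

7/9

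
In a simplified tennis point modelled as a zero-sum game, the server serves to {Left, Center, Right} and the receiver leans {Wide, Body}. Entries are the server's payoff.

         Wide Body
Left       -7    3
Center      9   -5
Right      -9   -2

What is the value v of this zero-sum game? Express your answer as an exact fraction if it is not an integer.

Row minima: Left → -7, Center → -5, Right → -9; maximin = -5.
Column maxima: Wide → 9, Body → 3; minimax = 3.
-5 ≠ 3, so there is no saddle point; optimal play is mixed.
Right is strictly dominated by Left, so the server never plays it.
On the remaining 2×2 (Left, Center vs Wide, Body):
Let the server play Left with probability p. Expected payoff against Wide: (-7)p + 9(1−p) = −16p + 9; against Body: 3p + (-5)(1−p) = 8p − 5.
Setting these equal: −16p + 9 = 8p − 5 ⇒ −24p = -14 ⇒ p = 7/12, and the value is (-16)·(7/12) + 9 = -1/3.
For the receiver: with q = P(Wide), equating Left's and Center's payoffs gives −10q + 3 = 14q − 5 ⇒ q = 1/3.

-1/3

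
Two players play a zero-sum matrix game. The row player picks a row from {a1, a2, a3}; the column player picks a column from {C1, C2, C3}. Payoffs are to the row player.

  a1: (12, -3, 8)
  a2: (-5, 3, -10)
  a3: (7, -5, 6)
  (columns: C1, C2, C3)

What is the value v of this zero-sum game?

-1/4

Row minima: a1 → -3, a2 → -10, a3 → -5; maximin = -3.
Column maxima: C1 → 12, C2 → 3, C3 → 8; minimax = 3.
-3 ≠ 3, so there is no saddle point; optimal play is mixed.
a3 is strictly dominated by a1, so the row player never plays it.
C1 is strictly dominated by C3 (it gives the row player strictly more in every row), so the column player never plays it.
On the remaining 2×2 (a1, a2 vs C2, C3):
Let the row player play a1 with probability p. Expected payoff against C2: (-3)p + 3(1−p) = −6p + 3; against C3: 8p + (-10)(1−p) = 18p − 10.
Setting these equal: −6p + 3 = 18p − 10 ⇒ −24p = -13 ⇒ p = 13/24, and the value is (-6)·(13/24) + 3 = -1/4.
For the column player: with q = P(C2), equating a1's and a2's payoffs gives −11q + 8 = 13q − 10 ⇒ q = 3/4.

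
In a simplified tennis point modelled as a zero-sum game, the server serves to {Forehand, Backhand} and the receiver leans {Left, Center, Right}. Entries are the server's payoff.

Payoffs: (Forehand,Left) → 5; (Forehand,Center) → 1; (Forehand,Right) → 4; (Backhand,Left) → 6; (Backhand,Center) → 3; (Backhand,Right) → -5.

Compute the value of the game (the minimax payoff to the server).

17/11

Row minima: Forehand → 1, Backhand → -5; maximin = 1.
Column maxima: Left → 6, Center → 3, Right → 4; minimax = 3.
1 ≠ 3, so there is no saddle point; optimal play is mixed.
Left is strictly dominated by Center (it gives the server strictly more in every row), so the receiver never plays it.
On the remaining 2×2 (Forehand, Backhand vs Center, Right):
Let the server play Forehand with probability p. Expected payoff against Center: 1p + 3(1−p) = −2p + 3; against Right: 4p + (-5)(1−p) = 9p − 5.
Setting these equal: −2p + 3 = 9p − 5 ⇒ −11p = -8 ⇒ p = 8/11, and the value is (-2)·(8/11) + 3 = 17/11.
For the receiver: with q = P(Center), equating Forehand's and Backhand's payoffs gives −3q + 4 = 8q − 5 ⇒ q = 9/11.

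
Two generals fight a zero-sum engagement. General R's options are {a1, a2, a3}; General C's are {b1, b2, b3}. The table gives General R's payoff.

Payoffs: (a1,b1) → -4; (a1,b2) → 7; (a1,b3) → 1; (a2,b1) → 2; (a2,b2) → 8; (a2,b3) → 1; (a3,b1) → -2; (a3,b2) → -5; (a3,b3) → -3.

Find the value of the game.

Row minima: a1 → -4, a2 → 1, a3 → -5; maximin = 1.
Column maxima: b1 → 2, b2 → 8, b3 → 1; minimax = 1.
Since maximin = minimax = 1, there is a saddle point and the value is 1.

1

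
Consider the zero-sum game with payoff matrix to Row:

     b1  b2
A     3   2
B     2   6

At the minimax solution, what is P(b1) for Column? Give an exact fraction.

Row minima: A → 2, B → 2; maximin = 2.
Column maxima: b1 → 3, b2 → 6; minimax = 3.
2 ≠ 3, so there is no saddle point; optimal play is mixed.
Let Row play A with probability p. Expected payoff against b1: 3p + 2(1−p) = p + 2; against b2: 2p + 6(1−p) = −4p + 6.
Setting these equal: p + 2 = −4p + 6 ⇒ 5p = 4 ⇒ p = 4/5, and the value is (1)·(4/5) + 2 = 14/5.
For Column: with q = P(b1), equating A's and B's payoffs gives q + 2 = −4q + 6 ⇒ q = 4/5.

4/5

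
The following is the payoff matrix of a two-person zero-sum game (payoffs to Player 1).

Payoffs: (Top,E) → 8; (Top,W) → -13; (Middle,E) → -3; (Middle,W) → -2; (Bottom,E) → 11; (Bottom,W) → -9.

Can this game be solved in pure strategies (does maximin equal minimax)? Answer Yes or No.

Row minima: Top → -13, Middle → -3, Bottom → -9; maximin = -3.
Column maxima: E → 11, W → -2; minimax = -2.
-3 ≠ -2, so no pure-strategy equilibrium exists.

No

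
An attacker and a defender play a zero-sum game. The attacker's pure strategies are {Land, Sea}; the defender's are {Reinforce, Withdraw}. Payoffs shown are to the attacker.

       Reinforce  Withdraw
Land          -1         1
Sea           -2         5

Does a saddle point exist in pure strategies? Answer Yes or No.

Yes

Row minima: Land → -1, Sea → -2; maximin = -1.
Column maxima: Reinforce → -1, Withdraw → 5; minimax = -1.
maximin = minimax = -1, so a saddle point exists.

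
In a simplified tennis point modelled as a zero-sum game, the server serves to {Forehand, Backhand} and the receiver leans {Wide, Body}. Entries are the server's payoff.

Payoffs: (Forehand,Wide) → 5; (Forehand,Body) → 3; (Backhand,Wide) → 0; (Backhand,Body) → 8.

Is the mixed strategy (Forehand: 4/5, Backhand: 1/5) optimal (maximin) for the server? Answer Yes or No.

Yes

Against Wide this mix gives (4/5)·5 + (1/5)·0 = 4.
Against Body this mix gives (4/5)·3 + (1/5)·8 = 4.
All of the receiver's active replies (Wide, Body) yield 4, and no column does worse for the server. The mix makes the receiver indifferent and guarantees 4, so it is optimal.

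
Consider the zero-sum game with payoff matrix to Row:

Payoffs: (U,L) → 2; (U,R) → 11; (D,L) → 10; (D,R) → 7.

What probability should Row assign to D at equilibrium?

3/4

Row minima: U → 2, D → 7; maximin = 7.
Column maxima: L → 10, R → 11; minimax = 10.
7 ≠ 10, so there is no saddle point; optimal play is mixed.
Let Row play U with probability p. Expected payoff against L: 2p + 10(1−p) = −8p + 10; against R: 11p + 7(1−p) = 4p + 7.
Setting these equal: −8p + 10 = 4p + 7 ⇒ −12p = -3 ⇒ p = 1/4, and the value is (-8)·(1/4) + 10 = 8.
For Column: with q = P(L), equating U's and D's payoffs gives −9q + 11 = 3q + 7 ⇒ q = 1/3.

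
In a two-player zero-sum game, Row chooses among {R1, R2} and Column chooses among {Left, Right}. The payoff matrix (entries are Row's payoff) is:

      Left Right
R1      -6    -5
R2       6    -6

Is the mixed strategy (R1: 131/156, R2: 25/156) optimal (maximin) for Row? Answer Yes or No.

No

Against Left this mix gives (131/156)·(-6) + (25/156)·6 = -53/13.
Against Right this mix gives (131/156)·(-5) + (25/156)·(-6) = -805/156.
Column will play Right, holding Row to -805/156. Shifting weight toward the row that does better against Right would raise this floor (the equalizing mix achieves -66/13 against both Right and Left), so the proposed strategy is not optimal.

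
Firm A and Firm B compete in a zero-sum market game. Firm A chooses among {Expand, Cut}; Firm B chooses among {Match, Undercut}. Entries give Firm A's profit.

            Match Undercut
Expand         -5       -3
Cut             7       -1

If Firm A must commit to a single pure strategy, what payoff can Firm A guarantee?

-1

Row minima: Expand → -5, Cut → -1.
The best of these is -1.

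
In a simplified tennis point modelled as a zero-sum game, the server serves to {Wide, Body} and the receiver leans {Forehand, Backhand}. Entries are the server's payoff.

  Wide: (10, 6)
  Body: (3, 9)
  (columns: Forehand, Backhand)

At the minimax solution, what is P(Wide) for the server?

3/5

Row minima: Wide → 6, Body → 3; maximin = 6.
Column maxima: Forehand → 10, Backhand → 9; minimax = 9.
6 ≠ 9, so there is no saddle point; optimal play is mixed.
Let the server play Wide with probability p. Expected payoff against Forehand: 10p + 3(1−p) = 7p + 3; against Backhand: 6p + 9(1−p) = −3p + 9.
Setting these equal: 7p + 3 = −3p + 9 ⇒ 10p = 6 ⇒ p = 3/5, and the value is (7)·(3/5) + 3 = 36/5.
For the receiver: with q = P(Forehand), equating Wide's and Body's payoffs gives 4q + 6 = −6q + 9 ⇒ q = 3/10.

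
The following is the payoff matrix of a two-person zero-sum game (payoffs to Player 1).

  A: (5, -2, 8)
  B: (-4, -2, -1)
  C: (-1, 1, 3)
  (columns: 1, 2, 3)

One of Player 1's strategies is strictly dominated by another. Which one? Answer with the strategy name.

B

C gives a strictly higher payoff than B against every column: -1 > -4, 1 > -2, 3 > -1.
So B is strictly dominated and Player 1 never plays it.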